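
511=511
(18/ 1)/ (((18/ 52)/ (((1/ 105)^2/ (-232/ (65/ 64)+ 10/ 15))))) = -338/ 16322145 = -0.00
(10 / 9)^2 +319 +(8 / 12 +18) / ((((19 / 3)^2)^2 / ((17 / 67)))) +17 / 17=227195894164 / 707252067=321.24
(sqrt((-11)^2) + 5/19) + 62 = 1392/19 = 73.26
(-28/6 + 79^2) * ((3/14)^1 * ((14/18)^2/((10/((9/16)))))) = 130963/2880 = 45.47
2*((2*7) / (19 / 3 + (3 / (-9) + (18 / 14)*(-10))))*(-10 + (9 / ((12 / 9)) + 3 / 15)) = 12.45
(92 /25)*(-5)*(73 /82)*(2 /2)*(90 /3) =-20148 /41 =-491.41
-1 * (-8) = 8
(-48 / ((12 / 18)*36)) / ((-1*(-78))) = -1 / 39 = -0.03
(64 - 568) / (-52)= 126 / 13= 9.69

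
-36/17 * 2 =-72/17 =-4.24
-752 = -752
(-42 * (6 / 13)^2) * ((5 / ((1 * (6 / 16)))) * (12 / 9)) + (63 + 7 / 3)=-47516 / 507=-93.72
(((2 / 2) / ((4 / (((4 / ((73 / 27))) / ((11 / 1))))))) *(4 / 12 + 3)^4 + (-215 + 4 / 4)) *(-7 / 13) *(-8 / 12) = -7077364 / 93951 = -75.33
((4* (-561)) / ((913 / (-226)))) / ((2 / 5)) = 115260 / 83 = 1388.67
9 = 9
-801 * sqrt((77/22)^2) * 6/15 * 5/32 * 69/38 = -386883/1216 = -318.16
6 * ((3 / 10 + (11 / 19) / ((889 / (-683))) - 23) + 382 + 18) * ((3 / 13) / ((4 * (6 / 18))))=1718674551 / 4391660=391.35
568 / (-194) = -2.93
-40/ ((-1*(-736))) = -5/ 92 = -0.05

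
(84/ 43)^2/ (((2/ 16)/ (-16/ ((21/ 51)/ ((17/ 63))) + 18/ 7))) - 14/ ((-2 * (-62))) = -27709583/ 114638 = -241.71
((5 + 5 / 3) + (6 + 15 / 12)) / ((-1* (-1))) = 167 / 12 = 13.92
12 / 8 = 3 / 2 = 1.50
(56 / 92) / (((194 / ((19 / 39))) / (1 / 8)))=133 / 696072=0.00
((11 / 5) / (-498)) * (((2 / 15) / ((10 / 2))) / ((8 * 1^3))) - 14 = -10458011 / 747000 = -14.00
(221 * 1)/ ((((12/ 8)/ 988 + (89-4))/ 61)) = 26638456/ 167963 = 158.60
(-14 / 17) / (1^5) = -14 / 17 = -0.82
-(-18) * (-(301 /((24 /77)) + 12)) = -70395 /4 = -17598.75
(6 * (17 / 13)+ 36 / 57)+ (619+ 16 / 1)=158939 / 247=643.48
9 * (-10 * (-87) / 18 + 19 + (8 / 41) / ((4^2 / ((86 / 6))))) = 49821 / 82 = 607.57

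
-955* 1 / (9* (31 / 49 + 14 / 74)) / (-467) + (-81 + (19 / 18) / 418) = -247139611 / 3061652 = -80.72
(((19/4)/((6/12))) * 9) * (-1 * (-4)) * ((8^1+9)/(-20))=-290.70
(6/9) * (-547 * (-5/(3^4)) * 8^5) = 179240960/243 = 737617.12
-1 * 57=-57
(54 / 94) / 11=27 / 517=0.05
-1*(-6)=6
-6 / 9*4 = -8 / 3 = -2.67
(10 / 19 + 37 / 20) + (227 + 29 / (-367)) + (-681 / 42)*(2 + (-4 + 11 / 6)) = 169862044 / 732165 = 232.00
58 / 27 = 2.15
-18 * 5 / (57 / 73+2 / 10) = -16425 / 179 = -91.76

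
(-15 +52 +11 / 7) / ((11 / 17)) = 4590 / 77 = 59.61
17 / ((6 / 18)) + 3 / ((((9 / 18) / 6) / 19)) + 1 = 736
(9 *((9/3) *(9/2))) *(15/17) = 3645/34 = 107.21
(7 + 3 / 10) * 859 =62707 / 10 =6270.70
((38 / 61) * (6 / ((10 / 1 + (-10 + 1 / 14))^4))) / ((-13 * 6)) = -1459808 / 793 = -1840.87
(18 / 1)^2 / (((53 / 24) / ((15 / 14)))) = 58320 / 371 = 157.20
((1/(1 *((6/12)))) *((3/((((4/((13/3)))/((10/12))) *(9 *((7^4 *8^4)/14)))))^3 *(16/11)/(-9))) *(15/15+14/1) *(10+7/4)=-64536875/14409782424283494821658624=-0.00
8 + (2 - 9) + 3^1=4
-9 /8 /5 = -9 /40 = -0.22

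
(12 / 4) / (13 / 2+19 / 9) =54 / 155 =0.35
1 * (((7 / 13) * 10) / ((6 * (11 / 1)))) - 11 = -4684 / 429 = -10.92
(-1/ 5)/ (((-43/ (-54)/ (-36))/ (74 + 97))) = 332424/ 215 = 1546.16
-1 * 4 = -4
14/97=0.14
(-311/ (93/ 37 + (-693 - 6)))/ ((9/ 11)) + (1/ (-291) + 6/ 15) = 21199543/ 22497210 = 0.94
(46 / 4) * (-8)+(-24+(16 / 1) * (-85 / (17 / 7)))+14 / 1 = -662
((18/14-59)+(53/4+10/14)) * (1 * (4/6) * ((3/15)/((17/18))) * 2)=-210/17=-12.35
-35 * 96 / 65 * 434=-291648 / 13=-22434.46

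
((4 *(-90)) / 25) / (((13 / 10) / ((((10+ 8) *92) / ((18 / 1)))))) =-13248 / 13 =-1019.08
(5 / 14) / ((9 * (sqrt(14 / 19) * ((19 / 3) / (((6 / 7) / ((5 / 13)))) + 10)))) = 13 * sqrt(266) / 58898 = 0.00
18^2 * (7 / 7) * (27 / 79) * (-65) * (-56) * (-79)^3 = -198730415520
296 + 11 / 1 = 307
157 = 157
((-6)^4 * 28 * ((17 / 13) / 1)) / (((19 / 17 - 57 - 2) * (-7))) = 62424 / 533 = 117.12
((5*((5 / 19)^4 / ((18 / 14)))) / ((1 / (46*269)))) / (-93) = -270681250 / 109078677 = -2.48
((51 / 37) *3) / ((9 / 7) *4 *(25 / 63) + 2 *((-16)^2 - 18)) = 2499 / 288896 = 0.01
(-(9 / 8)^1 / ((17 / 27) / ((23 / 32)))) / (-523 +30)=5589 / 2145536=0.00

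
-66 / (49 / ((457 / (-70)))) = 15081 / 1715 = 8.79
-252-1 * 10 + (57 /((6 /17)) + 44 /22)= -197 /2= -98.50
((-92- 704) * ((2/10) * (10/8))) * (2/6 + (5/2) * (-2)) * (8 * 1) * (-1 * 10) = -74293.33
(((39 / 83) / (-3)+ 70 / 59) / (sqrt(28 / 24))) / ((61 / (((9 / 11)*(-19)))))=-862353*sqrt(42) / 23001209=-0.24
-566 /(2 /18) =-5094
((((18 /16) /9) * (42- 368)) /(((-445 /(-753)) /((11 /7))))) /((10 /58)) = -39153741 /62300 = -628.47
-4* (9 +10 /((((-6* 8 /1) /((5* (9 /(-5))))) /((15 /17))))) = -1449 /34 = -42.62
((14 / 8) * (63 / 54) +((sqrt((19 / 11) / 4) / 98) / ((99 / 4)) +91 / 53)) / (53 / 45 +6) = 5 * sqrt(209) / 1915067 +71715 / 136952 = 0.52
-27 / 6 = -9 / 2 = -4.50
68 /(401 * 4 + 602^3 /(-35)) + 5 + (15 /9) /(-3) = 311586475 /70107129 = 4.44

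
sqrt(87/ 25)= sqrt(87)/ 5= 1.87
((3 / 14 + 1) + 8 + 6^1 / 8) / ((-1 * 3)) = -93 / 28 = -3.32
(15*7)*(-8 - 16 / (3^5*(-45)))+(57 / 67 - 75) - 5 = -44886503 / 48843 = -919.00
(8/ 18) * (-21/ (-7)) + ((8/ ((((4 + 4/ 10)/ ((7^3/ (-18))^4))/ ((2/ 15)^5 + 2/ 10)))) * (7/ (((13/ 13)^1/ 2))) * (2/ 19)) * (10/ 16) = 14718563188572149/ 333213507000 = 44171.57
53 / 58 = 0.91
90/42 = 15/7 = 2.14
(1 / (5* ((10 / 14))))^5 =16807 / 9765625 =0.00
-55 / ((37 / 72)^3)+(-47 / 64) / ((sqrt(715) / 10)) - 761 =-59075573 / 50653 - 47 *sqrt(715) / 4576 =-1166.55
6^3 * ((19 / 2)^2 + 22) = 24246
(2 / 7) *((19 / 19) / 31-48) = -2974 / 217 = -13.71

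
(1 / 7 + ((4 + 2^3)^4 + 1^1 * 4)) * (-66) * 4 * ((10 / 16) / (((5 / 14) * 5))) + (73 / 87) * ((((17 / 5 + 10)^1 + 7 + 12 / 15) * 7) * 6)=-277768102 / 145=-1915642.08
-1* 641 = -641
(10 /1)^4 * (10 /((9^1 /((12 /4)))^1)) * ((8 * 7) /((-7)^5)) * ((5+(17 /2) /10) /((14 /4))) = -3120000 /16807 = -185.64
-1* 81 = -81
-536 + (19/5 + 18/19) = -50469/95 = -531.25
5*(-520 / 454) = -1300 / 227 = -5.73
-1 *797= -797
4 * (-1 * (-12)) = 48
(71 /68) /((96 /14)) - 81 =-263887 /3264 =-80.85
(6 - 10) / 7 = -4 / 7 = -0.57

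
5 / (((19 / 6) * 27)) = 10 / 171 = 0.06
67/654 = 0.10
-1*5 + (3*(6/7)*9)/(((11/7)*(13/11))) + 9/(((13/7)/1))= 160/13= 12.31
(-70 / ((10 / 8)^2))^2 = 50176 / 25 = 2007.04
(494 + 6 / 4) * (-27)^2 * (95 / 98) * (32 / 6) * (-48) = -4392429120 / 49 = -89641410.61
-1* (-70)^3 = 343000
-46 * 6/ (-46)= 6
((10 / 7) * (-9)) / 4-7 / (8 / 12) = -96 / 7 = -13.71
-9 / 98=-0.09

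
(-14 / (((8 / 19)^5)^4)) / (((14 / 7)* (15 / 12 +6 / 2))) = -263129814202821707353489207 / 4899916394579099648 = -53700878.34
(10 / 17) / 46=5 / 391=0.01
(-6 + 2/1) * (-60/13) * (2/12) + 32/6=328/39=8.41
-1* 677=-677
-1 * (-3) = 3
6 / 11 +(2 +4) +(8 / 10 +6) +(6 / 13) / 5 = 9608 / 715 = 13.44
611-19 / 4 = 2425 / 4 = 606.25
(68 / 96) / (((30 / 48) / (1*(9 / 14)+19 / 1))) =935 / 42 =22.26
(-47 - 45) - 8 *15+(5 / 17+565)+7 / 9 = 354.07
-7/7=-1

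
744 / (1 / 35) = 26040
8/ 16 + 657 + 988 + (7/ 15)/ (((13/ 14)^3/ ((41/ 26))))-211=1229910163/ 856830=1435.42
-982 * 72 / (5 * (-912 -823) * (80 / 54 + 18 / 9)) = 954504 / 407725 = 2.34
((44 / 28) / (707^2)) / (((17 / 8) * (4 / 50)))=1100 / 59482031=0.00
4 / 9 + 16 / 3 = 52 / 9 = 5.78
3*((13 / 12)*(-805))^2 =109516225 / 48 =2281588.02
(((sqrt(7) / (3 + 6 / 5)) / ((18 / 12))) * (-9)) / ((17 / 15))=-150 * sqrt(7) / 119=-3.33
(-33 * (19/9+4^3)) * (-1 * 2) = 13090/3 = 4363.33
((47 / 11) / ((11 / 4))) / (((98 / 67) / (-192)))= -1209216 / 5929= -203.95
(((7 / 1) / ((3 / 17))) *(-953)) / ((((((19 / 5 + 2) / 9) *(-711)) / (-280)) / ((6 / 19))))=-317539600 / 43529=-7294.90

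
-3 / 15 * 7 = -7 / 5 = -1.40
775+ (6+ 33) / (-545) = 422336 / 545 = 774.93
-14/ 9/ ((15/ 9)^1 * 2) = -7/ 15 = -0.47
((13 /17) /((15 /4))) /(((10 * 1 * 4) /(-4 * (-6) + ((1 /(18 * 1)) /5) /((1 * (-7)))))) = 196547 /1606500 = 0.12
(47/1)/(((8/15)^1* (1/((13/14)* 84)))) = 27495/4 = 6873.75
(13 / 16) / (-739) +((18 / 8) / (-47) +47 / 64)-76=-167417721 / 2222912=-75.31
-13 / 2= -6.50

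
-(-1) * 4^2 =16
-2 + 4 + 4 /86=88 /43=2.05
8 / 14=4 / 7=0.57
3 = 3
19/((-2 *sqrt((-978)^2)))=-19/1956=-0.01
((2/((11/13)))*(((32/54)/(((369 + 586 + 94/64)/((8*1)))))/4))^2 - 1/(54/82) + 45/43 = -1677116868852716/3553226408807163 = -0.47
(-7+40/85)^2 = 12321/289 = 42.63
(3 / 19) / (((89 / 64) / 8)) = 1536 / 1691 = 0.91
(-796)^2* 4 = 2534464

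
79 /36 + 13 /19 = 1969 /684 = 2.88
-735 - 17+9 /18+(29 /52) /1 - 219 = -50437 /52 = -969.94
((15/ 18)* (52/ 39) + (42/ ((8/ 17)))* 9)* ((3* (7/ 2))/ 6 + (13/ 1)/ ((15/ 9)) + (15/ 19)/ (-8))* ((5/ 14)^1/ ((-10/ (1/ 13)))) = -207998131/ 9959040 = -20.89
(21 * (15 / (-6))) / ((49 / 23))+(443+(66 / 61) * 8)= 364669 / 854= 427.01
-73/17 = -4.29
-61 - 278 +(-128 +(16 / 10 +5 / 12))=-27899 / 60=-464.98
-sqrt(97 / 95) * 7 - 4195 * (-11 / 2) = 46145 / 2 - 7 * sqrt(9215) / 95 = 23065.43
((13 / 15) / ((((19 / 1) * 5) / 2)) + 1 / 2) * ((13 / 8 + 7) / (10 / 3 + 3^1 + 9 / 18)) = 101913 / 155800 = 0.65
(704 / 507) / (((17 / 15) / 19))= 66880 / 2873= 23.28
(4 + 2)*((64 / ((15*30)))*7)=448 / 75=5.97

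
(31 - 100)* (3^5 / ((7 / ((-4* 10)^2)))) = -26827200 / 7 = -3832457.14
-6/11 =-0.55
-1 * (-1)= 1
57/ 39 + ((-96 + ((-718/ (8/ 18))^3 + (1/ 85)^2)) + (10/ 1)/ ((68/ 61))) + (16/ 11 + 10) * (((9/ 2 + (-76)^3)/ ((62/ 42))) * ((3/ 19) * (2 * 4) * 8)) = -4250617686.88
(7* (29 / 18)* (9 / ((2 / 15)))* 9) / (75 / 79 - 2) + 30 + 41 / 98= -105589909 / 16268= -6490.65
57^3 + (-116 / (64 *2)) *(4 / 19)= 28149307 / 152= 185192.81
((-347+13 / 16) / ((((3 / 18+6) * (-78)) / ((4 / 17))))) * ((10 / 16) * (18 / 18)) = 27695 / 261664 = 0.11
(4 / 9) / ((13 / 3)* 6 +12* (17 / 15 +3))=10 / 1701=0.01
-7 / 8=-0.88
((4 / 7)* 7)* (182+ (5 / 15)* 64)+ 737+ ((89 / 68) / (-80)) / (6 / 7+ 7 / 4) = 461749411 / 297840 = 1550.33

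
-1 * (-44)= 44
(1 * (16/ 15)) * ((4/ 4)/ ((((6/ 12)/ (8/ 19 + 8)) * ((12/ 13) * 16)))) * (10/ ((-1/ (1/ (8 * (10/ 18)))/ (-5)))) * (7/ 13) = 140/ 19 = 7.37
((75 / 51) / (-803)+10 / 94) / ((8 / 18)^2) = 679185 / 1283194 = 0.53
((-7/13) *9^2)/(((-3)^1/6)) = 1134/13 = 87.23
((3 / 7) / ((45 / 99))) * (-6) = -198 / 35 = -5.66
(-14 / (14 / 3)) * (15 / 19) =-45 / 19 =-2.37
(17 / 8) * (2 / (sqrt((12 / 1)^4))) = 17 / 576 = 0.03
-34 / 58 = -17 / 29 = -0.59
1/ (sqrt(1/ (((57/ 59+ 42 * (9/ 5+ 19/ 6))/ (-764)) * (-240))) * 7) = 2 * sqrt(2090016354)/ 78883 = 1.16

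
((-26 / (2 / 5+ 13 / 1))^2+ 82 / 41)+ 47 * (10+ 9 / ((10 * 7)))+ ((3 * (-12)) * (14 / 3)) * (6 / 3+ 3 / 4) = 6224147 / 314230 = 19.81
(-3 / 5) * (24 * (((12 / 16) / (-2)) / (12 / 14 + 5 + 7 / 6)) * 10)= 2268 / 295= 7.69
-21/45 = -7/15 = -0.47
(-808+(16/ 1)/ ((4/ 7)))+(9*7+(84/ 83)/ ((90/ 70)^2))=-1605425/ 2241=-716.39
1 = 1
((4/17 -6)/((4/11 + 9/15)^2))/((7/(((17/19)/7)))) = -6050/53371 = -0.11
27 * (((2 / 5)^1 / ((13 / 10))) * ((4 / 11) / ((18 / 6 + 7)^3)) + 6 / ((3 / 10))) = 9652554 / 17875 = 540.00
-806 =-806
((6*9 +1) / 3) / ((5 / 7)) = 77 / 3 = 25.67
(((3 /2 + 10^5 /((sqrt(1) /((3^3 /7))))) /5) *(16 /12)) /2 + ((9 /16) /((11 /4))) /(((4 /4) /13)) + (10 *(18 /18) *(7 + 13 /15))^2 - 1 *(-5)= 57624.87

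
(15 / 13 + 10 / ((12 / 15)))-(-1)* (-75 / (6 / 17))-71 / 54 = -140513 / 702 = -200.16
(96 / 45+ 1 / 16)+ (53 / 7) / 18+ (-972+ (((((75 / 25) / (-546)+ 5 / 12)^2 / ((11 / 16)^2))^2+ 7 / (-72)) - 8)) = -6358617248765135881 / 6505958905926480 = -977.35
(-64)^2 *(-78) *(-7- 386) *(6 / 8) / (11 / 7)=659183616 / 11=59925783.27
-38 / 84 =-0.45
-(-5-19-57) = 81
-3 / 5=-0.60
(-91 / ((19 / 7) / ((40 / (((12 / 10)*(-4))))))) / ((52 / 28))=150.44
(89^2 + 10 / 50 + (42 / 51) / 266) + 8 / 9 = 115147607 / 14535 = 7922.09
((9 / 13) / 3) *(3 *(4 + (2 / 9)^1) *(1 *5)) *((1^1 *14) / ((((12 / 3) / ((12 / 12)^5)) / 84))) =55860 / 13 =4296.92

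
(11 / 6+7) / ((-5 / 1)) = -53 / 30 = -1.77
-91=-91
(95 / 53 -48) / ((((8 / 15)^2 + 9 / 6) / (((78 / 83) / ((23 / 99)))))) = -773639100 / 7385921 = -104.75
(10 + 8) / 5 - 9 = -27 / 5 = -5.40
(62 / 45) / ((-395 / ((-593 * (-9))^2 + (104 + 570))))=-1766023066 / 17775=-99354.32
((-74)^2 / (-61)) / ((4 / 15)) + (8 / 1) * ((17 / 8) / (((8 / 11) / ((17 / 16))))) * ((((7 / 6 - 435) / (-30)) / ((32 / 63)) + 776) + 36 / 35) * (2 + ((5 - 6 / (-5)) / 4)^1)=9889814684423 / 139919360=70682.25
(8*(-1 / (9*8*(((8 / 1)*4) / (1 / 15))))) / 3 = -1 / 12960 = -0.00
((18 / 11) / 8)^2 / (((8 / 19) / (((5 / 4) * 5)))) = 0.62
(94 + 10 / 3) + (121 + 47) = 796 / 3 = 265.33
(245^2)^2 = 3603000625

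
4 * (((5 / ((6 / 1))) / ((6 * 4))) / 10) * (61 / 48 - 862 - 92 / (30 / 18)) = -219823 / 17280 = -12.72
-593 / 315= -1.88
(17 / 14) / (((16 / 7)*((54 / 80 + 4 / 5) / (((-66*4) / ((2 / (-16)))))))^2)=1658764800 / 3481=476519.62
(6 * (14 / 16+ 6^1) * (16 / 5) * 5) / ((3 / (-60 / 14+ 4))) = -440 / 7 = -62.86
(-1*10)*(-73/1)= 730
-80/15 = -16/3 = -5.33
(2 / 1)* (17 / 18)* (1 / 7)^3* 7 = 17 / 441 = 0.04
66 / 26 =33 / 13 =2.54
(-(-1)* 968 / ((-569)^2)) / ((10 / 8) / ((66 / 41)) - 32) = -255552 / 2668761923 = -0.00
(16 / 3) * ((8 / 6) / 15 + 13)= 9424 / 135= 69.81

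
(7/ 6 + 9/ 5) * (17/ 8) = 1513/ 240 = 6.30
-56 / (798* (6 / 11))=-22 / 171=-0.13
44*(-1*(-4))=176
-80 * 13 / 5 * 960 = -199680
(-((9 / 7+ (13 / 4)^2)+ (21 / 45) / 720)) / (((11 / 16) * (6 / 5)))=-40717 / 2835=-14.36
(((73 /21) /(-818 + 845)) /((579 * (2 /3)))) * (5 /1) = 365 /218862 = 0.00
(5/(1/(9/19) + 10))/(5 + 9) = 45/1526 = 0.03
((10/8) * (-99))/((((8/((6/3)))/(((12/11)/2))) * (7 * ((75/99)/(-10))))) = 891/28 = 31.82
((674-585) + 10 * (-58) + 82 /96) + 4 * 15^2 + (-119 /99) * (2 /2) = 647305 /1584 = 408.65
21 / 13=1.62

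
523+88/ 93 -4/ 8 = 97361/ 186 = 523.45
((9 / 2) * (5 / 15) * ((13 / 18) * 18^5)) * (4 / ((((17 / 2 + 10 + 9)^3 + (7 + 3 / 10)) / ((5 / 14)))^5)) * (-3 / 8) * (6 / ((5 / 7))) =-208000000000 / 5408923091168483813484040581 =-0.00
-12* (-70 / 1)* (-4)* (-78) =262080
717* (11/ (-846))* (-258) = 113047/ 47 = 2405.26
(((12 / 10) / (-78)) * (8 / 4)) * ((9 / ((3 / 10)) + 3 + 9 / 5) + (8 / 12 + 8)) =-1304 / 975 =-1.34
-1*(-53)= 53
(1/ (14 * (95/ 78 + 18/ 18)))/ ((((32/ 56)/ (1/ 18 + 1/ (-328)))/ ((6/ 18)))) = 2015/ 2042784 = 0.00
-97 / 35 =-2.77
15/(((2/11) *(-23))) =-3.59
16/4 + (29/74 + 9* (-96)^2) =6138181/74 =82948.39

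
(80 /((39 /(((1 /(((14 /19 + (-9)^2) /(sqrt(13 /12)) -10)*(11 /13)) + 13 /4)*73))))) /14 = 21540110*sqrt(39) /822140781 + 28596308980 /822140781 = 34.95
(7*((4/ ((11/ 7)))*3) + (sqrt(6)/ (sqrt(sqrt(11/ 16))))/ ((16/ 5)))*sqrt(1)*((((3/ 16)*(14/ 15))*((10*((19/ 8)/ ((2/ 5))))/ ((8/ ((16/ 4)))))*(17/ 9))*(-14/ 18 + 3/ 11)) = -13848625/ 52272 - 1413125*11^(3/ 4)*sqrt(6)/ 5018112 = -269.10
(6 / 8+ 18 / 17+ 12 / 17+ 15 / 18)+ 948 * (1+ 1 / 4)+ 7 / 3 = 242899 / 204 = 1190.68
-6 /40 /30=-1 /200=-0.00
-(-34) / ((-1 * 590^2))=-17 / 174050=-0.00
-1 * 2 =-2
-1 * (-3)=3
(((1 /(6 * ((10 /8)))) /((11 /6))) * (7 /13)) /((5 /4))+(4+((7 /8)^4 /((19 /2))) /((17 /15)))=4.09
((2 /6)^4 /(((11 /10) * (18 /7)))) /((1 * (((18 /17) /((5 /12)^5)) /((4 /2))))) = 1859375 /17958454272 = 0.00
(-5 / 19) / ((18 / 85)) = -425 / 342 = -1.24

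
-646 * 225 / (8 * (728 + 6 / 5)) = -363375 / 14584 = -24.92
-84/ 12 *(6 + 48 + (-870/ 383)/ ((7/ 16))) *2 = -261708/ 383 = -683.31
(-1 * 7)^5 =-16807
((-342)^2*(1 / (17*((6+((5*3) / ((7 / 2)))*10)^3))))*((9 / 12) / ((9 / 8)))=343 / 8721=0.04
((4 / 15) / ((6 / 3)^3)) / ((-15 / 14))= -7 / 225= -0.03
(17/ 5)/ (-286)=-17/ 1430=-0.01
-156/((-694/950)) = 74100/347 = 213.54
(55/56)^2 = 3025/3136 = 0.96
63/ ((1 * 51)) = 21/ 17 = 1.24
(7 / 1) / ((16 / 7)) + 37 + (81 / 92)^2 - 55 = -59935 / 4232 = -14.16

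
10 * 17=170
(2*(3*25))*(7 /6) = 175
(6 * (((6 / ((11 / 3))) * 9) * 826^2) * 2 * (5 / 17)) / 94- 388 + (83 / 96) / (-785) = 376886.02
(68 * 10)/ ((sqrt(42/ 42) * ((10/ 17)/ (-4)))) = -4624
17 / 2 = 8.50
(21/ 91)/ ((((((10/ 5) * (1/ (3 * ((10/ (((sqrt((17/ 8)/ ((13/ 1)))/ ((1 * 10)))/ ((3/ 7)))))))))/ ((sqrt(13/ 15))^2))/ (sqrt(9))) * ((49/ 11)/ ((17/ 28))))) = 1485 * sqrt(442)/ 2401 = 13.00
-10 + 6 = -4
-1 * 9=-9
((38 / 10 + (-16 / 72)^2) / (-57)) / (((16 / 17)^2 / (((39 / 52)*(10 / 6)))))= -450551 / 4727808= -0.10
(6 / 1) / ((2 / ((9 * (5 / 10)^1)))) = 27 / 2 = 13.50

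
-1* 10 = -10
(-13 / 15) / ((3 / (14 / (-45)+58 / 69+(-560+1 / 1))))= 7514221 / 46575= 161.34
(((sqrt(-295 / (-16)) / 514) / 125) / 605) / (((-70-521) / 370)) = -37 *sqrt(295) / 9189163500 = -0.00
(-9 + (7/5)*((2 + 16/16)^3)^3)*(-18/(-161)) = 2479248/805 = 3079.81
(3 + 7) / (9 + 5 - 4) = 1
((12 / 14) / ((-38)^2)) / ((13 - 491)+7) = -1 / 793478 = -0.00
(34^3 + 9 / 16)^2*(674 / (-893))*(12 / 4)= -399831543880419 / 114304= -3497966334.34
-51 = -51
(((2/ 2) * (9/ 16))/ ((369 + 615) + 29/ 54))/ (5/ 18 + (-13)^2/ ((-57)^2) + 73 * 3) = 789507/ 303084095300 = 0.00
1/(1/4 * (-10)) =-2/5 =-0.40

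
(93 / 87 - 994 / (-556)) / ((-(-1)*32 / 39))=898209 / 257984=3.48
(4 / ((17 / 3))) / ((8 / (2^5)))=48 / 17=2.82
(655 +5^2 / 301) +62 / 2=206511 / 301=686.08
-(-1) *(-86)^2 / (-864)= -1849 / 216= -8.56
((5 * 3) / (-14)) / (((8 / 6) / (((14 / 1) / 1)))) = -45 / 4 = -11.25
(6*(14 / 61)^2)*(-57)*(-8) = 536256 / 3721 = 144.12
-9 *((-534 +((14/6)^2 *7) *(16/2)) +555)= -2933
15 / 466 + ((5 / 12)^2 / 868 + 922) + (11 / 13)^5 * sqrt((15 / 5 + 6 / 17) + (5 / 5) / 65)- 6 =161051 * sqrt(4112810) / 410278765 + 26677735841 / 29123136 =916.83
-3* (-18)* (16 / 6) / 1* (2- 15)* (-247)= 462384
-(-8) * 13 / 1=104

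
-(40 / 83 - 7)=541 / 83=6.52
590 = 590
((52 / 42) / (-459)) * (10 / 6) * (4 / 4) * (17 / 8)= -65 / 6804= -0.01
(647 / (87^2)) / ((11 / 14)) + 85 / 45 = 2.00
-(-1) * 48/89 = 0.54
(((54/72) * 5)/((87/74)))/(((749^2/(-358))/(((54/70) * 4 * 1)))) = -715284/113883203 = -0.01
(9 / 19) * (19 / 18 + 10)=199 / 38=5.24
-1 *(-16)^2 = -256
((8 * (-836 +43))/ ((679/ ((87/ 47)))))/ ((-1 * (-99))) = -183976/ 1053129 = -0.17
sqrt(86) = 9.27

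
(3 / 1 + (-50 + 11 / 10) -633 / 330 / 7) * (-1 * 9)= 159993 / 385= 415.57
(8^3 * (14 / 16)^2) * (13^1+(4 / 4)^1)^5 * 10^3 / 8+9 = 26353376009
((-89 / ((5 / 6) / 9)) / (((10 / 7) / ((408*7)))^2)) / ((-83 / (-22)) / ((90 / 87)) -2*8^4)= 63388458790272 / 135107825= 469169.41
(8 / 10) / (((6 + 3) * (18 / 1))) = 2 / 405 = 0.00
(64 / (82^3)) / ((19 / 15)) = 0.00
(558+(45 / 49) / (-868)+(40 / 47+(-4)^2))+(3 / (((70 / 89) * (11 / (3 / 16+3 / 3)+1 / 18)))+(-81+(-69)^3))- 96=-10451681774583801 / 31854128740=-328110.74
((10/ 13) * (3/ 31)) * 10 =300/ 403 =0.74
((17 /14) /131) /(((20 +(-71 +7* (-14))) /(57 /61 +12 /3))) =-731 /2381318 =-0.00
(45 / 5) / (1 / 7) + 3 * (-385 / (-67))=5376 / 67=80.24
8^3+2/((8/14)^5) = 278951/512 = 544.83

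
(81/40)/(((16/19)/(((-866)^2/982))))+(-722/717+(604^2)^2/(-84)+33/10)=-1249443524404551727/788585280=-1584411421.43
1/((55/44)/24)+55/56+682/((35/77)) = 425763/280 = 1520.58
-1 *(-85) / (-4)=-21.25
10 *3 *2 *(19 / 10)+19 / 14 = 1615 / 14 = 115.36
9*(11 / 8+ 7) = 603 / 8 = 75.38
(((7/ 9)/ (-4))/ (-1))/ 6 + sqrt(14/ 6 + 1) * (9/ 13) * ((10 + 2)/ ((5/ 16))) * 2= 7/ 216 + 1152 * sqrt(30)/ 65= 97.11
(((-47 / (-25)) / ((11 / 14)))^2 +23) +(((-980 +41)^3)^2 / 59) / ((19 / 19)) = 51839277649041235468626 / 4461875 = 11618272060297797.56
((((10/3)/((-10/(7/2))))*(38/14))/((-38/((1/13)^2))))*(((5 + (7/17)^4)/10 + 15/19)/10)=854511/13409296550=0.00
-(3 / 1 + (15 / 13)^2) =-732 / 169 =-4.33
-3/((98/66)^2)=-3267/2401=-1.36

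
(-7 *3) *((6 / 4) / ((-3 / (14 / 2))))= 147 / 2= 73.50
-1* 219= -219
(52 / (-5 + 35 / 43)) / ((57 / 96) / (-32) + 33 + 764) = -572416 / 36724905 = -0.02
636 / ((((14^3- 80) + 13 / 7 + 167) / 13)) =9646 / 3305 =2.92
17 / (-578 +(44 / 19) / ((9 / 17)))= -171 / 5770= -0.03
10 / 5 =2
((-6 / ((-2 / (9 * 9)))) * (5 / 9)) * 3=405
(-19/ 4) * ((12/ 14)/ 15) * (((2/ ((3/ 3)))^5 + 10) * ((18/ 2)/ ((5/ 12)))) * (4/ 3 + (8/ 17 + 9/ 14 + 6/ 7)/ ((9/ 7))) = -299934/ 425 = -705.73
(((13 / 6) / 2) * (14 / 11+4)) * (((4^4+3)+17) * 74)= 1283308 / 11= 116664.36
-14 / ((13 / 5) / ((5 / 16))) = -175 / 104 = -1.68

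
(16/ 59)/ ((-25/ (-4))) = 64/ 1475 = 0.04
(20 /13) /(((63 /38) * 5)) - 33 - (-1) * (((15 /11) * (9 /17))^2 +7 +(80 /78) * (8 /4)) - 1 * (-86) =1797366143 /28639611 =62.76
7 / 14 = 1 / 2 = 0.50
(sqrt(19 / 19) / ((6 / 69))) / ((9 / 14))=161 / 9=17.89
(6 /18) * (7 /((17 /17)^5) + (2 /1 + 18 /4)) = 9 /2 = 4.50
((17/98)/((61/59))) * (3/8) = 3009/47824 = 0.06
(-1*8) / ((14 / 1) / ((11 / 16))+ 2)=-44 / 123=-0.36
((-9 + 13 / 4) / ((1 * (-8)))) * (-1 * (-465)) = 10695 / 32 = 334.22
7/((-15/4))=-28/15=-1.87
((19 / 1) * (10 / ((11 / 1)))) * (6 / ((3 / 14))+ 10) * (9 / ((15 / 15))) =64980 / 11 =5907.27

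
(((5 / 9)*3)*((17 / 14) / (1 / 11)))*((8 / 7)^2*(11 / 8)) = 41140 / 1029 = 39.98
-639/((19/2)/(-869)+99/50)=-13882275/42778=-324.52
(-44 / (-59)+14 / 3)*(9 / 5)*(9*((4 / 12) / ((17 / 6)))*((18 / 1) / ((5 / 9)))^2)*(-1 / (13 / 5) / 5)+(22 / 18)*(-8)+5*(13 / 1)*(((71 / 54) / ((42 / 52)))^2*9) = 41188905673507 / 58220764875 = 707.46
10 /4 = 2.50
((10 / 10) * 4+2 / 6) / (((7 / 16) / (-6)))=-416 / 7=-59.43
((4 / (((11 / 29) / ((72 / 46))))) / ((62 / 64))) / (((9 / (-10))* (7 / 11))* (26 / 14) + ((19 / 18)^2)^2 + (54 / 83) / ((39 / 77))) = 75681884528640 / 6495414058033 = 11.65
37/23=1.61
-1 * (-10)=10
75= 75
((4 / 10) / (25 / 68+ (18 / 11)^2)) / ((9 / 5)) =16456 / 225513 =0.07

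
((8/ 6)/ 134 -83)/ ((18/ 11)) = -183491/ 3618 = -50.72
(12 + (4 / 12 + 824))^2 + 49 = 6295522 / 9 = 699502.44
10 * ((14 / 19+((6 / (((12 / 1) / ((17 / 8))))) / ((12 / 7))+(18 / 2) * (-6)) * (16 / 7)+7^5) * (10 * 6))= 1331520850 / 133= 10011434.96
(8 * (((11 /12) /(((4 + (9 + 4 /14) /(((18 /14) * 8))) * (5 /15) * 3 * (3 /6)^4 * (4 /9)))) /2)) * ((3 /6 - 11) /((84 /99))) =-117612 /353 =-333.18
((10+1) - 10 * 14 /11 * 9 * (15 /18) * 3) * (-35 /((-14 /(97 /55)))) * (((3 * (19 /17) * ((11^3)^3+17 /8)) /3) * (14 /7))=-6399182316792.70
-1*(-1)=1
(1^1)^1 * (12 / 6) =2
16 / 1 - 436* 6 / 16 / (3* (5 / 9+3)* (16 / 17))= -293 / 1024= -0.29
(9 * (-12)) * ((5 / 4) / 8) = -135 / 8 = -16.88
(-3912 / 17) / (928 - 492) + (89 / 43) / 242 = -10012151 / 19282318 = -0.52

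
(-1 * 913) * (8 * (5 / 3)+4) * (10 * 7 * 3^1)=-3323320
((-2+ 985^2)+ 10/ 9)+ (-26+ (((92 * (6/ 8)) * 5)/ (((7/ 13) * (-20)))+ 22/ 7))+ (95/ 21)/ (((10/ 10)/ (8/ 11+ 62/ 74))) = 99505161881/ 102564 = 970176.30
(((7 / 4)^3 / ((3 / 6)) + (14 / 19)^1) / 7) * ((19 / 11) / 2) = 995 / 704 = 1.41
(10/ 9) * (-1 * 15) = -16.67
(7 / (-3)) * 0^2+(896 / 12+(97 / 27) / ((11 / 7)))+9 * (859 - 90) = 2078392 / 297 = 6997.95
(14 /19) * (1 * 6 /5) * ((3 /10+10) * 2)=8652 /475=18.21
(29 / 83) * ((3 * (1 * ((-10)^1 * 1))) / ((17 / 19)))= -16530 / 1411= -11.72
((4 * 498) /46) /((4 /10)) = 2490 /23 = 108.26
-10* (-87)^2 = -75690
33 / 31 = 1.06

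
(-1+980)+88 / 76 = 18623 / 19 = 980.16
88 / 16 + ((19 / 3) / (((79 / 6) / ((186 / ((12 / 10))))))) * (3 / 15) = 3225 / 158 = 20.41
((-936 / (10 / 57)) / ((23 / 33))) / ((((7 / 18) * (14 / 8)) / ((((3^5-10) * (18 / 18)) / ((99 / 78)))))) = -11635430976 / 5635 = -2064850.22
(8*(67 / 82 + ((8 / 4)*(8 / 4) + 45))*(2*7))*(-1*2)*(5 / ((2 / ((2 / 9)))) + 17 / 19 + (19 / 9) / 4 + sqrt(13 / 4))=-66220 / 3 - 228760*sqrt(13) / 41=-42190.55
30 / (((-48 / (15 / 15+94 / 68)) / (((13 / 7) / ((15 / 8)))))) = -351 / 238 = -1.47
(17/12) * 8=34/3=11.33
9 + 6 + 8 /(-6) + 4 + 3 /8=433 /24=18.04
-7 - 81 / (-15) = -8 / 5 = -1.60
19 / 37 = 0.51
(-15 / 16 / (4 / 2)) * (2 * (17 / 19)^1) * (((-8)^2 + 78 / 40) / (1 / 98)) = -3296181 / 608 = -5421.35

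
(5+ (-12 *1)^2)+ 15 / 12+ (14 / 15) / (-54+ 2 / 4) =964493 / 6420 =150.23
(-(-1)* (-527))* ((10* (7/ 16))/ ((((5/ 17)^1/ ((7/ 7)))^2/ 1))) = -1066121/ 40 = -26653.02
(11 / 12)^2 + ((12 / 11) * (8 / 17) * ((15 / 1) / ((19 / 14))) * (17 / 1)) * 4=11637449 / 30096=386.68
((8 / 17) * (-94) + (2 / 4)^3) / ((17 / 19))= -113981 / 2312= -49.30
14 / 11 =1.27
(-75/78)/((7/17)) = -425/182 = -2.34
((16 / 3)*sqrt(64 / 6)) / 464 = 0.04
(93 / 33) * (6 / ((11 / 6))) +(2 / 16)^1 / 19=9.23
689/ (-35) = -689/ 35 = -19.69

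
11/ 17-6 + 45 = 674/ 17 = 39.65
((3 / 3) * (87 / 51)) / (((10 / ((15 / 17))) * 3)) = 0.05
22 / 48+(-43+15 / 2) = -841 / 24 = -35.04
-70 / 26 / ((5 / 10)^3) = -280 / 13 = -21.54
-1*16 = -16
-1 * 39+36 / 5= -159 / 5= -31.80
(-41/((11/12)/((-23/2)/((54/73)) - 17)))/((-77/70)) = -1441150/1089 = -1323.37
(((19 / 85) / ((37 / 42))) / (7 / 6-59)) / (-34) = 2394 / 18552355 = 0.00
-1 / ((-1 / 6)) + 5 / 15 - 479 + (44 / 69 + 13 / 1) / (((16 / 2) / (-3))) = -263735 / 552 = -477.78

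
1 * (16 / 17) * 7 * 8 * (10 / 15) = 1792 / 51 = 35.14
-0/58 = 0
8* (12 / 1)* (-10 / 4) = -240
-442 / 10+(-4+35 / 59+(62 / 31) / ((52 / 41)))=-353049 / 7670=-46.03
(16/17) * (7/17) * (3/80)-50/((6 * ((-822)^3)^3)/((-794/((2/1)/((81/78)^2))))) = 10009354593676156733557166599/688738923231526022857658542080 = 0.01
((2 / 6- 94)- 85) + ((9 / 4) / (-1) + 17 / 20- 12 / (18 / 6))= -2761 / 15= -184.07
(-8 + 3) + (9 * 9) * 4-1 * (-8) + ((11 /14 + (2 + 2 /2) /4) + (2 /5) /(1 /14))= 46779 /140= 334.14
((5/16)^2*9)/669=75/57088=0.00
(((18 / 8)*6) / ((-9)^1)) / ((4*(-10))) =3 / 80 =0.04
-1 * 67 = -67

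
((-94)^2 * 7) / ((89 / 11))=680372 / 89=7644.63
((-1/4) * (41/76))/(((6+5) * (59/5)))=-205/197296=-0.00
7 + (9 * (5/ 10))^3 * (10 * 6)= 10949/ 2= 5474.50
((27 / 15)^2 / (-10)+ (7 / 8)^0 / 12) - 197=-295861 / 1500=-197.24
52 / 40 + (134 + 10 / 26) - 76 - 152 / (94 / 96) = -95.55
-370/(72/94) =-8695/18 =-483.06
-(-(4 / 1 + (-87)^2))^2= -57350329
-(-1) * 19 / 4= 19 / 4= 4.75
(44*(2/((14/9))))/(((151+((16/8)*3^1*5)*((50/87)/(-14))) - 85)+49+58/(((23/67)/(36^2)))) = 264132/1022891153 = 0.00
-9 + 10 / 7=-53 / 7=-7.57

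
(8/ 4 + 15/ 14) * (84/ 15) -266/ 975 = 16.93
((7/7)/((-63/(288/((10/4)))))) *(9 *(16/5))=-9216/175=-52.66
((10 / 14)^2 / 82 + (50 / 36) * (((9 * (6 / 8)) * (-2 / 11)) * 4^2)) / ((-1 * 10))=241025 / 88396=2.73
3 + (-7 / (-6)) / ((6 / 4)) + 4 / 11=410 / 99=4.14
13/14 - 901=-12601/14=-900.07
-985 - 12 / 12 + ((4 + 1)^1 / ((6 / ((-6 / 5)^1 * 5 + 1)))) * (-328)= 1142 / 3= 380.67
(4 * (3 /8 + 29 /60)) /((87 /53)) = 5459 /2610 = 2.09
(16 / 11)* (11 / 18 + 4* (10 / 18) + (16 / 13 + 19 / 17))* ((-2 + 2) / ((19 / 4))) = 0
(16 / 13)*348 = 5568 / 13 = 428.31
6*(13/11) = 78/11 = 7.09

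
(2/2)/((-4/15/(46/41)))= -345/82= -4.21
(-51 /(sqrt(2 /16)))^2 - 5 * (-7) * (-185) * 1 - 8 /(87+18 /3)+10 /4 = 2666387 /186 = 14335.41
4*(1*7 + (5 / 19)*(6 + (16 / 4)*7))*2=2424 / 19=127.58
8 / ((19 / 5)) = 40 / 19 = 2.11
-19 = -19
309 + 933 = 1242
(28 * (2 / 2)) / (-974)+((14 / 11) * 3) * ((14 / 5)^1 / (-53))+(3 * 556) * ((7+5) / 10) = 2841154202 / 1419605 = 2001.37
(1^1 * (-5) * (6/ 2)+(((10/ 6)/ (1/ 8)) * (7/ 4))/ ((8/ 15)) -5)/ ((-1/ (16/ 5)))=-76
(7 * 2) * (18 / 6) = 42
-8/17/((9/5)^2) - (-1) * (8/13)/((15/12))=31064/89505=0.35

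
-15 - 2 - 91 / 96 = -1723 / 96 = -17.95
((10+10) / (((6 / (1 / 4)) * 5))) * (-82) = -41 / 3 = -13.67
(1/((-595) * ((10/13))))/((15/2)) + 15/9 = 74362/44625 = 1.67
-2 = -2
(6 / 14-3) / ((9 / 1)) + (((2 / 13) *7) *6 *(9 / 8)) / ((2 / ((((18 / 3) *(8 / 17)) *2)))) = 31310 / 1547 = 20.24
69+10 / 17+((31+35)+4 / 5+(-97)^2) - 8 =810678 / 85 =9537.39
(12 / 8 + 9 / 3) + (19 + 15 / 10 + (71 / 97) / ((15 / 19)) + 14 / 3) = 14838 / 485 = 30.59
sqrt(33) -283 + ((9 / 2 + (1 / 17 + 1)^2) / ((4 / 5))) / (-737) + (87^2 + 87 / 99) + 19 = sqrt(33) + 37346376241 / 5111832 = 7311.61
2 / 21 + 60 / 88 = 359 / 462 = 0.78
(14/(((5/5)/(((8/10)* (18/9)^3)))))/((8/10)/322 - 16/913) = -32926432/5527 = -5957.38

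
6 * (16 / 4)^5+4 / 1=6148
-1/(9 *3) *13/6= -13/162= -0.08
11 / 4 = 2.75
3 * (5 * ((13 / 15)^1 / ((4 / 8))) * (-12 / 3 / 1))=-104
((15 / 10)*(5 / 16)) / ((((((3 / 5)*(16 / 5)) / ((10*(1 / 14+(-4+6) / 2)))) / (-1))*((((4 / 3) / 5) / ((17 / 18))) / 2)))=-265625 / 14336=-18.53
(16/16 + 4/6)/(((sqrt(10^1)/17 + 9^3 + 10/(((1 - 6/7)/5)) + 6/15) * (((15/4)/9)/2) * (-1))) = -62389320/8417878751 + 3400 * sqrt(10)/8417878751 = -0.01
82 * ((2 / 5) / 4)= 41 / 5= 8.20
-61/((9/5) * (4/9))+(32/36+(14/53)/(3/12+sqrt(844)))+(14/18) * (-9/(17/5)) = -77.41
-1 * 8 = -8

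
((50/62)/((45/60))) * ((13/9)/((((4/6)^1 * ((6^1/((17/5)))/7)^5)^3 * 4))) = 176663883558780679517311283087387/142341157440000000000000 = 1241130019.85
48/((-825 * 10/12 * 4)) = -24/1375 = -0.02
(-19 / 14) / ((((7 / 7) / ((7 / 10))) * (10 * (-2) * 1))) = 19 / 400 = 0.05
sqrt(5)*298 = 298*sqrt(5) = 666.35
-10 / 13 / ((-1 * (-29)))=-10 / 377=-0.03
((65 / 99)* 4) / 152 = 0.02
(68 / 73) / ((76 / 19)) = 17 / 73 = 0.23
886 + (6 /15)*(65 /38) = 16847 /19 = 886.68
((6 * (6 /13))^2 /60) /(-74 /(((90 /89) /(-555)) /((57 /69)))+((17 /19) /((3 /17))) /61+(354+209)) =8636868 /2305236878945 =0.00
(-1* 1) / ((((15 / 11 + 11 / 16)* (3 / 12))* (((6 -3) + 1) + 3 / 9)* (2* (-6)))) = 176 / 4693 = 0.04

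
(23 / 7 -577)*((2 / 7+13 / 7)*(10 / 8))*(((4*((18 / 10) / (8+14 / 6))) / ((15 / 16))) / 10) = -867456 / 7595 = -114.21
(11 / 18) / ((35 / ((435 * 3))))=22.79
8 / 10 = 4 / 5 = 0.80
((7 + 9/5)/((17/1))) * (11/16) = 121/340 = 0.36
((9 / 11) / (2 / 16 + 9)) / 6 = 12 / 803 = 0.01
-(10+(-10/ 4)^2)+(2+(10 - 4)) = -33/ 4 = -8.25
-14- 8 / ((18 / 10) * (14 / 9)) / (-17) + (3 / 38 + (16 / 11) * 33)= 154865 / 4522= 34.25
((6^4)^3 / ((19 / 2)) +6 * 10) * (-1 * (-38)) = 8707131624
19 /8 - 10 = -61 /8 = -7.62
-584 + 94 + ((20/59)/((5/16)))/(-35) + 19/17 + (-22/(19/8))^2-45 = -5678820628/12672905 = -448.11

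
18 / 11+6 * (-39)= -2556 / 11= -232.36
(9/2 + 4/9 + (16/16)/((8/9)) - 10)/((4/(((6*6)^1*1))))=-283/8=-35.38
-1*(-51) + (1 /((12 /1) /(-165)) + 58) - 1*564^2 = -1272003 /4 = -318000.75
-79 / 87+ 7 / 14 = -71 / 174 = -0.41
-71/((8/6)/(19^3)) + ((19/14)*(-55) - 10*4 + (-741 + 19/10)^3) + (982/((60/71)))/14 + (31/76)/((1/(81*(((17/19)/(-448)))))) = -98034471954594857/242592000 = -404112550.93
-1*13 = -13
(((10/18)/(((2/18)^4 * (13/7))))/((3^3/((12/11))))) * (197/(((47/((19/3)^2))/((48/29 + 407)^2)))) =12585021720411420/5652361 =2226507068.53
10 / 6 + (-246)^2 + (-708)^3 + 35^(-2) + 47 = -1304016226447 / 3675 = -354834347.33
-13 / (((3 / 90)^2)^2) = -10530000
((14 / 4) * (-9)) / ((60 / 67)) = -35.18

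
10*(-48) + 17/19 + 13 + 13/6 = -52889/114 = -463.94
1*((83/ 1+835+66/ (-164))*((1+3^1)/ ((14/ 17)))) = 182733/ 41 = 4456.90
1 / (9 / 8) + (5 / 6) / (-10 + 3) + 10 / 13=2521 / 1638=1.54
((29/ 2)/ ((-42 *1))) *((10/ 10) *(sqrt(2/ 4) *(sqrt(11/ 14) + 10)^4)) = -59523109 *sqrt(2)/ 32928 - 204595 *sqrt(77)/ 2058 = -3428.80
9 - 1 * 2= 7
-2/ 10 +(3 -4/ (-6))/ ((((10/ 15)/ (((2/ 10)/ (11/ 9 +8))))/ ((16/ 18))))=-39/ 415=-0.09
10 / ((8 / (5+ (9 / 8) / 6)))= 415 / 64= 6.48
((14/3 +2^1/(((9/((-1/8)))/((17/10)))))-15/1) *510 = -63529/12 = -5294.08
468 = 468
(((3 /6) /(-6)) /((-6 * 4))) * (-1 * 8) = -1 /36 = -0.03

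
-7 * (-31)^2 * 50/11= -30577.27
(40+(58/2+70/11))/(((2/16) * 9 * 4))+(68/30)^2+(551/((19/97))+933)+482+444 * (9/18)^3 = 4305.39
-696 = -696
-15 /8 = -1.88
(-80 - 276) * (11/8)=-979/2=-489.50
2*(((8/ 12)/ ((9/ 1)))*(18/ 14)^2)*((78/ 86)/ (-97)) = -468/ 204379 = -0.00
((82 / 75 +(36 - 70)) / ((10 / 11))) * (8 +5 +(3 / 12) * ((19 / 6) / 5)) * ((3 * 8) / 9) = -21433346 / 16875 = -1270.12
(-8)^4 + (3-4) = 4095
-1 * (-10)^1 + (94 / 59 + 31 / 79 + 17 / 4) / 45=8506057 / 838980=10.14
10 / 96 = 5 / 48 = 0.10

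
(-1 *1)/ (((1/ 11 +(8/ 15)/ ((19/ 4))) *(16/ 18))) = -28215/ 5096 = -5.54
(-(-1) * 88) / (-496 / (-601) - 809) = -52888 / 485713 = -0.11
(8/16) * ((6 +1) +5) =6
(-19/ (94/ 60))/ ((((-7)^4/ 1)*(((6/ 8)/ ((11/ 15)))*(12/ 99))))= -4598/ 112847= -0.04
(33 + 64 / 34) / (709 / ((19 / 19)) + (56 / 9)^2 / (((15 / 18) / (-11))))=80055 / 454291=0.18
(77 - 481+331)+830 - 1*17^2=468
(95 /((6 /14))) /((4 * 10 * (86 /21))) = 931 /688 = 1.35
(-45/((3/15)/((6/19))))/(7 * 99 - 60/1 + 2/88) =-59400/529207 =-0.11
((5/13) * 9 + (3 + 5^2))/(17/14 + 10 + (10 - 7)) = 5726/2587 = 2.21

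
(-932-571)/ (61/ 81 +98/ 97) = -11809071/ 13855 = -852.33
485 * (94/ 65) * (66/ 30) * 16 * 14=22466752/ 65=345642.34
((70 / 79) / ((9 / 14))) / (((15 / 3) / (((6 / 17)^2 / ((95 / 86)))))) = 67424 / 2168945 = 0.03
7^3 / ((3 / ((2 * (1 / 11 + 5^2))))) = 63112 / 11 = 5737.45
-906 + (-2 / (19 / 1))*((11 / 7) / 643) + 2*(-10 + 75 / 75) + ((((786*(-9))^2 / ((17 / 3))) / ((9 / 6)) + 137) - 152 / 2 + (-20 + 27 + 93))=5886469.47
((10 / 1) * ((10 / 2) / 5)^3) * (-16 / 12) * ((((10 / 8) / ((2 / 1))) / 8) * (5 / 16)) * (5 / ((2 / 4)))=-625 / 192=-3.26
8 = 8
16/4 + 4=8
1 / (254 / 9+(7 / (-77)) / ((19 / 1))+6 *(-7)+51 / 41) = -0.08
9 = 9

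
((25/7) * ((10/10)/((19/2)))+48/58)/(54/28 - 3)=-9284/8265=-1.12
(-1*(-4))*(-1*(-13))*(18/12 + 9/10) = 624/5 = 124.80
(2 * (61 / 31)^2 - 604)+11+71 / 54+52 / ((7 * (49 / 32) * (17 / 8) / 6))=-570.24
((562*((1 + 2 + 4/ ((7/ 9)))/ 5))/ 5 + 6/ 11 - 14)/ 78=163237/ 75075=2.17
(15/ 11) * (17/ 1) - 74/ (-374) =4372/ 187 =23.38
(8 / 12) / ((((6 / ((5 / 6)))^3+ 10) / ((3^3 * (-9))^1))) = -10125 / 23953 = -0.42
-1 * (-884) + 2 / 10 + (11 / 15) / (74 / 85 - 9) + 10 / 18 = 884.67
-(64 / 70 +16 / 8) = -2.91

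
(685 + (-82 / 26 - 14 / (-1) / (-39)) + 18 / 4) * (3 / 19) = 53507 / 494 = 108.31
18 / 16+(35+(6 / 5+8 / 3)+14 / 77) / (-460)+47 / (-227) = 28706203 / 34458600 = 0.83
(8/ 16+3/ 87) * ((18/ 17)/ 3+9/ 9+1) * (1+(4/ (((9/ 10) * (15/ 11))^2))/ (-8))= 301940/ 359397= 0.84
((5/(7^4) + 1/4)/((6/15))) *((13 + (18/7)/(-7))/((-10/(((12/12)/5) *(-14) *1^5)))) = 1498599/672280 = 2.23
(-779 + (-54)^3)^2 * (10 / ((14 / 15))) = 1878063528675 / 7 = 268294789810.71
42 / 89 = 0.47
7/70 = 1/10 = 0.10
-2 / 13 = -0.15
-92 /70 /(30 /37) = -851 /525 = -1.62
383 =383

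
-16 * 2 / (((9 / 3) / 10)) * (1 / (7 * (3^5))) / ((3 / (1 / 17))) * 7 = -320 / 37179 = -0.01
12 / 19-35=-653 / 19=-34.37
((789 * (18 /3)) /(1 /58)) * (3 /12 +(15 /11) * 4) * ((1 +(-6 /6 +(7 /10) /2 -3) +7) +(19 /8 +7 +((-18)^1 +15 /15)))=-2257050483 /440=-5129660.19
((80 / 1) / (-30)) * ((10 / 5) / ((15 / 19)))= -304 / 45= -6.76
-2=-2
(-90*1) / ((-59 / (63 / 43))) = 5670 / 2537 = 2.23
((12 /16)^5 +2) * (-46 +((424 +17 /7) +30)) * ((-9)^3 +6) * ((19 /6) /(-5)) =420468.40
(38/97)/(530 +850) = 19/66930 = 0.00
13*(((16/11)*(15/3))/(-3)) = -1040/33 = -31.52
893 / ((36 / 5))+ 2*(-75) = -935 / 36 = -25.97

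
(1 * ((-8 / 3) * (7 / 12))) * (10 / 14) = -10 / 9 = -1.11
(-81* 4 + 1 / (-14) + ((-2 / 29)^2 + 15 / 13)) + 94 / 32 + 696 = 460440709 / 1224496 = 376.02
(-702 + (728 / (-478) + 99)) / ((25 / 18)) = -2600658 / 5975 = -435.26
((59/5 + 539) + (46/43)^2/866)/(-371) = -2204904508/1485144535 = -1.48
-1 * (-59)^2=-3481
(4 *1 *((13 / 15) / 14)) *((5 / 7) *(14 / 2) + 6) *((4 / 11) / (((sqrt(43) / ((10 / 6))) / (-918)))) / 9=-3536 *sqrt(43) / 903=-25.68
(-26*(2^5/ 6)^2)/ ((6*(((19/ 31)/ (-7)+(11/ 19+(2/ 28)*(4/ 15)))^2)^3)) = -6968.91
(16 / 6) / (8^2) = 0.04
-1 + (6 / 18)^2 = -8 / 9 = -0.89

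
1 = 1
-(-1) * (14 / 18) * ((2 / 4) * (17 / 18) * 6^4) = 476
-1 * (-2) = 2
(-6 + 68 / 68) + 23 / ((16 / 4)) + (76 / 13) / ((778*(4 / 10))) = 15551 / 20228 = 0.77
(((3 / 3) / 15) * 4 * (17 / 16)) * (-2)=-17 / 30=-0.57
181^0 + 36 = 37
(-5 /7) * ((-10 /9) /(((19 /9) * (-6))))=-0.06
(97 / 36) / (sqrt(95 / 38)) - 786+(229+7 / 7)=-556+97 *sqrt(10) / 180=-554.30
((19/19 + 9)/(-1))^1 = -10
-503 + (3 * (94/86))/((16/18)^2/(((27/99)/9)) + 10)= -21062839/41882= -502.91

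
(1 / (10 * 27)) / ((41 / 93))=0.01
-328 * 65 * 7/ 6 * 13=-970060/ 3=-323353.33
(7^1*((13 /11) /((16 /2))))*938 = 42679 /44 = 969.98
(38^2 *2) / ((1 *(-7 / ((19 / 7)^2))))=-1042568 / 343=-3039.56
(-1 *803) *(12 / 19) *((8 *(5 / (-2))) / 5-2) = 57816 / 19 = 3042.95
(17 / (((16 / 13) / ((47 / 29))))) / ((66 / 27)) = 93483 / 10208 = 9.16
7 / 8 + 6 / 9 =37 / 24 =1.54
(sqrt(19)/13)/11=sqrt(19)/143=0.03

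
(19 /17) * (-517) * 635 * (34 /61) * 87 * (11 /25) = -2387755194 /305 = -7828705.55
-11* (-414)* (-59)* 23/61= -6179778/61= -101307.84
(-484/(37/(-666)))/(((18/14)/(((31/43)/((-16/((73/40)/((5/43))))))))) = -4791.90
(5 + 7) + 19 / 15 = 199 / 15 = 13.27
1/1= 1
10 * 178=1780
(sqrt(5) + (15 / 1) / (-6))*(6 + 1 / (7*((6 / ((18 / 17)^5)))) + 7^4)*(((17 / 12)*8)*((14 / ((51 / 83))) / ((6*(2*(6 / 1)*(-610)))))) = 1985649298243 / 56124107496-1985649298243*sqrt(5) / 140310268740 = 3.74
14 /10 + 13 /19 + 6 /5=312 /95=3.28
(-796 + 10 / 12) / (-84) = 4771 / 504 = 9.47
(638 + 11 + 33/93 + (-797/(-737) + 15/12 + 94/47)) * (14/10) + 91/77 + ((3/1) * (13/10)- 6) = 417753999/456940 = 914.24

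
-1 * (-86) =86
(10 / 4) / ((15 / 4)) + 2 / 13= 32 / 39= 0.82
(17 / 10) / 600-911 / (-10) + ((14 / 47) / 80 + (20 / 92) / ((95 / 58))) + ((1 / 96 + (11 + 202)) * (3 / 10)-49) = 52321412477 / 492936000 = 106.14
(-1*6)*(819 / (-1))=4914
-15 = -15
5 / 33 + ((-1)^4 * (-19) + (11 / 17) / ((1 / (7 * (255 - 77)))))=441724 / 561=787.39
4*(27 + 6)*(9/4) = 297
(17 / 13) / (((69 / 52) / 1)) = 68 / 69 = 0.99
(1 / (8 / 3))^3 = 27 / 512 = 0.05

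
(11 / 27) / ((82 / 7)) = 77 / 2214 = 0.03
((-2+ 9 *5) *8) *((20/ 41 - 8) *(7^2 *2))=-10383296/ 41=-253251.12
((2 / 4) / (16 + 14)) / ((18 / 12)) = 1 / 90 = 0.01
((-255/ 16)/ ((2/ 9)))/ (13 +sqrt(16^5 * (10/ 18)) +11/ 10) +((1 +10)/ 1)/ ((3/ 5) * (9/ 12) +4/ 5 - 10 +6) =-33528418769/ 8385745136 - 22032000 * sqrt(5)/ 524109071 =-4.09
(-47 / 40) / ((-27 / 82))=1927 / 540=3.57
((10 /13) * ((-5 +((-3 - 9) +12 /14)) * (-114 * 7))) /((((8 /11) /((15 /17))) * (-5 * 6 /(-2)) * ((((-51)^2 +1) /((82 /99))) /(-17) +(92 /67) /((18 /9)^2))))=-973138485 /223951052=-4.35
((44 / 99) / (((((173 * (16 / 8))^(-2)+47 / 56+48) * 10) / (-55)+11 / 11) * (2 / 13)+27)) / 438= 10894156 / 276861795309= 0.00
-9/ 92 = -0.10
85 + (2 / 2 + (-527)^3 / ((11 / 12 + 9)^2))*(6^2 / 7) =-2625390329 / 343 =-7654199.21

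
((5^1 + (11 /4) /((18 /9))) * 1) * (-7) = -357 /8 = -44.62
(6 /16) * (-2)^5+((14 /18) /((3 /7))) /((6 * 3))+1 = -5297 /486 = -10.90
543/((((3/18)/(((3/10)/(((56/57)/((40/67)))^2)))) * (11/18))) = 1429007670/2419571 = 590.60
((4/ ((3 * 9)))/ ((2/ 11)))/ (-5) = -22/ 135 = -0.16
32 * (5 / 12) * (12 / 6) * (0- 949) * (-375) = 9490000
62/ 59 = 1.05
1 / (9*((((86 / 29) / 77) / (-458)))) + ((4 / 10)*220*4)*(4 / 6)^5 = -13322287 / 10449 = -1274.98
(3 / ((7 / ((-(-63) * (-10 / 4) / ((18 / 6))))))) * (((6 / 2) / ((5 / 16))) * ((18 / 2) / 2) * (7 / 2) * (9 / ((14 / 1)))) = -2187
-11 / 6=-1.83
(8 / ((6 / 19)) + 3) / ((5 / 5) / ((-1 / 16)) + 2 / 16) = -680 / 381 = -1.78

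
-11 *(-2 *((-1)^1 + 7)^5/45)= 19008/5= 3801.60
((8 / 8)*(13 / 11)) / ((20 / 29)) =377 / 220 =1.71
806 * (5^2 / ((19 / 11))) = 221650 / 19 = 11665.79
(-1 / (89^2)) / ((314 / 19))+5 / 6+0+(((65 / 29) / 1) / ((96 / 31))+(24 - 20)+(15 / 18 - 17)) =-36732151037 / 3462174048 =-10.61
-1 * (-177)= 177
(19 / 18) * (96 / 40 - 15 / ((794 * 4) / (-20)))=62719 / 23820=2.63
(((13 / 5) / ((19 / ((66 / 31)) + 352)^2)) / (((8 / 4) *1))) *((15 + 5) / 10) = 56628 / 2837200205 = 0.00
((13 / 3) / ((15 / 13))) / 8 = 169 / 360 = 0.47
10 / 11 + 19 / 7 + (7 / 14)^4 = 4541 / 1232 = 3.69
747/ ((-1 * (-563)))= 747/ 563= 1.33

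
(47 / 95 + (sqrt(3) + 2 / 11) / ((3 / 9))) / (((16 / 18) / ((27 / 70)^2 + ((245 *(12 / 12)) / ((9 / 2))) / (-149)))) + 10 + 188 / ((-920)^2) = 2860950686707 / 293529404000 - 4270233 *sqrt(3) / 5840800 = 8.48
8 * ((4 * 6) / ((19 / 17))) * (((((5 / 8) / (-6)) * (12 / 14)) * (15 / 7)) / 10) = -3060 / 931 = -3.29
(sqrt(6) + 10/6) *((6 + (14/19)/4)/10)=235/228 + 47 *sqrt(6)/76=2.55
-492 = -492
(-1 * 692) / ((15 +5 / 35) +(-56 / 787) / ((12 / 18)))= -1906114 / 41417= -46.02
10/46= 5/23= 0.22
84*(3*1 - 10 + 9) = 168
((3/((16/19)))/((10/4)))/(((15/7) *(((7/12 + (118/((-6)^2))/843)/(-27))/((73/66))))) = -33.82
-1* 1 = -1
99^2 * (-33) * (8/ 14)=-1293732/ 7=-184818.86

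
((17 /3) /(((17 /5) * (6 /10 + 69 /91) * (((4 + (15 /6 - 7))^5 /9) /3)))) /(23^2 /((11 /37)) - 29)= -200200 /330527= -0.61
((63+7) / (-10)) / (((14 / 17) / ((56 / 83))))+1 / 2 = -869 / 166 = -5.23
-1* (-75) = 75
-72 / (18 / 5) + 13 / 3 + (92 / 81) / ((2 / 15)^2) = 434 / 9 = 48.22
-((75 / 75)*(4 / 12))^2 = -0.11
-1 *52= -52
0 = 0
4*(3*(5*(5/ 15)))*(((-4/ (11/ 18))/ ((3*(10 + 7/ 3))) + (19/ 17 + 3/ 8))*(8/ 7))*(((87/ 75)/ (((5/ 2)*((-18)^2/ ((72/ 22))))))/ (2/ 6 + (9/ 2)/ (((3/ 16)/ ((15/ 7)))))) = 15544/ 5708175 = 0.00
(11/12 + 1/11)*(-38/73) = -2527/4818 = -0.52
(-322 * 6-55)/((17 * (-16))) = 1987/272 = 7.31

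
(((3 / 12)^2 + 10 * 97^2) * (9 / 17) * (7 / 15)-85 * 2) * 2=31383061 / 680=46151.56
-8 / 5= -1.60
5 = 5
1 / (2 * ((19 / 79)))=2.08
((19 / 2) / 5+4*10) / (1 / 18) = 3771 / 5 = 754.20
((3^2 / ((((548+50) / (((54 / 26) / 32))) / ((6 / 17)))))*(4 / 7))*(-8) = -729 / 462553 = -0.00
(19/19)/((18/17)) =17/18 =0.94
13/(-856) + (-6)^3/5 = -184961/4280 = -43.22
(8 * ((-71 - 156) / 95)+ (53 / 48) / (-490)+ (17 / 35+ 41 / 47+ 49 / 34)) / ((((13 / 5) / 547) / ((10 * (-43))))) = 1476287.58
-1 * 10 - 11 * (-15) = 155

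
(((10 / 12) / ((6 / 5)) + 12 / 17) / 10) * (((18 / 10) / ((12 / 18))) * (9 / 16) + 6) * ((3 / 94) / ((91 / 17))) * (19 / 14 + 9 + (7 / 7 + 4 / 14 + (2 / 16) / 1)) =226469963 / 3065753600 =0.07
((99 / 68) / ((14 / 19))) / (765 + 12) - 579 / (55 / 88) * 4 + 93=-4453754649 / 1232840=-3612.60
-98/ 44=-2.23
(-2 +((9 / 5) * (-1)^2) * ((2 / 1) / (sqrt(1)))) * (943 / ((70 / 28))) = 15088 / 25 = 603.52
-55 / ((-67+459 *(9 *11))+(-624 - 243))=-55 / 44507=-0.00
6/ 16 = 3/ 8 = 0.38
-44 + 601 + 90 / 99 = 6137 / 11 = 557.91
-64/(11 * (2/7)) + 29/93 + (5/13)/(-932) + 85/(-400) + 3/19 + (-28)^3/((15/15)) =-103488048361781/4709973840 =-21972.11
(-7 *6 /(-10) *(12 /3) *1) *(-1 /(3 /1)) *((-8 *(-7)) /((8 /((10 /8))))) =-49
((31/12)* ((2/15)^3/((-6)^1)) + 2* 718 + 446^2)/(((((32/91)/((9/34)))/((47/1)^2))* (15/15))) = 1223339713916411/3672000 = 333153516.86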